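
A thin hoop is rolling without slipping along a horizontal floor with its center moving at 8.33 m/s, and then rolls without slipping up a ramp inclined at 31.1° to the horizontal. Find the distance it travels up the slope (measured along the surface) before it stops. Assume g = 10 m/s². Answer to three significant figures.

d ≈ 13.4 m

The moment of inertia is MR², giving k ≡ I/(MR²) = 1.
Since it rolls without slipping, ω = v/R and KE = ½Mv² + ½Iω² = ½(1+k)Mv² = Mv².
Setting this equal to Mgh gives the vertical rise h = (1+k)v₀²/(2g) = 2×8.33²/(2×10) = 6.939 m.
The distance along the slope is d = h/sinθ = 6.939/sin31.1° ≈ 13.4 m.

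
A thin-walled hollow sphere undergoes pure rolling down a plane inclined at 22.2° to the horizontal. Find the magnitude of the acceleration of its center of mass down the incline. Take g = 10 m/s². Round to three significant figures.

a ≈ 2.27 m/s²

Here I = (2/3)MR², so the shape factor k = I/(MR²) = 2/3.
Along the incline Mg sinθ − f = Ma, and torque about the center fR = Iα = kMR²(a/R) gives f = kMa.
Eliminating f: Mg sinθ = (1+k)Ma, so a = g sinθ/(1+k) = 10 × sin22.2° / 1.667 ≈ 2.27 m/s².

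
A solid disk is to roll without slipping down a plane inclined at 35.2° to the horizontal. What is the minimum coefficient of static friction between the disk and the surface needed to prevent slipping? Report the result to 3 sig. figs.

Here I = (1/2)MR², so the shape factor k = I/(MR²) = 0.5.
Translational: Mg sinθ − f = Ma. Rotational about the CM: fR = Iα = kMRa, so f = kMa.
These give a = g sinθ/(1+k) and the required friction f = kMg sinθ/(1+k).
With N = Mg cosθ, the no-slip condition f ≤ μN gives μ_min = f/N = k tanθ/(1+k).
μ_min = 0.5 × tan35.2° / 1.5 ≈ 0.235.

μ_min ≈ 0.235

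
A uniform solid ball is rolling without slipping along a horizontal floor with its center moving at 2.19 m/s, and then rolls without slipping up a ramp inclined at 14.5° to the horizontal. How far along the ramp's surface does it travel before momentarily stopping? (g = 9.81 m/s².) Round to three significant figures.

With I = (2/5)MR², the ratio k = I/(MR²) is 0.4.
The rolling condition ω = v/R makes the rotational term ½I(v/R)² = ½kMv², so KE_total = ½(1+k)Mv² = (7/10)Mv².
Setting this equal to Mgh gives the vertical rise h = (1+k)v₀²/(2g) = 1.4×2.19²/(2×9.81) = 0.3422 m.
The distance along the slope is d = h/sinθ = 0.3422/sin14.5° ≈ 1.37 m.

d ≈ 1.37 m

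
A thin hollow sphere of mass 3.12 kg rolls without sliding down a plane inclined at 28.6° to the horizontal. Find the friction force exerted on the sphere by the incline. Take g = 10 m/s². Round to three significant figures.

Here I = (2/3)MR², so the shape factor k = I/(MR²) = 2/3.
Translational: Mg sinθ − f = Ma. Rotational about the CM: fR = Iα = kMRa, so f = kMa.
Combining, a = g sinθ/(1+k) and f = kMa = kMg sinθ/(1+k).
f = (2/3) × 3.12 × 10 × sin28.6° / 1.667 ≈ 5.97 N.

f ≈ 5.97 N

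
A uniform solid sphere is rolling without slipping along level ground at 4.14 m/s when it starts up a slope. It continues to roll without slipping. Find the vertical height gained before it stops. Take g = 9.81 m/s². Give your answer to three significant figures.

h ≈ 1.22 m

Here I = (2/5)MR², so the shape factor k = I/(MR²) = 0.4.
Pure rolling means v = ωR; then KE = ½Mv² + ½I(v/R)² = ½(1+k)Mv² = (7/10)Mv².
At the top the kinetic energy is zero, so (7/10)Mv₀² = Mgh.
Thus h = (1+k)v₀²/(2g) = 1.4 × 4.14² / (2 × 9.81) ≈ 1.22 m.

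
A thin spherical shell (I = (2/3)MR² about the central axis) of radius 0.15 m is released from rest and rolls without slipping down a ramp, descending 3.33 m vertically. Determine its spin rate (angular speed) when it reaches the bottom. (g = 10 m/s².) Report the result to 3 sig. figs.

ω ≈ 42.1 rad/s

For this body I = (2/3)MR², i.e. k = I/(MR²) = 2/3.
Pure rolling means v = ωR; then KE = ½Mv² + ½I(v/R)² = ½(1+k)Mv² = (5/6)Mv².
Energy conservation Mgh = ½(1+k)Mv² gives v = √(2gh/(1+k)) = √(2 × 10 × 3.33 / 1.667) = 6.321 m/s.
The angular speed follows from ω = v/R = 6.321/0.15 ≈ 42.1 rad/s.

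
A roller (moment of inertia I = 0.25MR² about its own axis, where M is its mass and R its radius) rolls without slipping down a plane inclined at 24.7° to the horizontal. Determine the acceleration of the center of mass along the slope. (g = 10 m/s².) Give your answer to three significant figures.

With I = 0.25MR², the ratio k = I/(MR²) is 0.25.
Along the incline Mg sinθ − f = Ma, and torque about the center fR = Iα = kMR²(a/R) gives f = kMa.
Eliminating f: Mg sinθ = (1+k)Ma, so a = g sinθ/(1+k) = 10 × sin24.7° / 1.25 ≈ 3.34 m/s².

a ≈ 3.34 m/s²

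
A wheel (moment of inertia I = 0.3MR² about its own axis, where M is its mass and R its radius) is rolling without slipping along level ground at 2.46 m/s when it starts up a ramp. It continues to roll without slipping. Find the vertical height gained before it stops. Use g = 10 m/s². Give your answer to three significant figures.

The moment of inertia is 0.3MR², giving k ≡ I/(MR²) = 0.3.
The rolling condition ω = v/R makes the rotational term ½I(v/R)² = ½kMv², so KE_total = ½(1+k)Mv² = (13/20)Mv².
At the top the kinetic energy is zero, so (13/20)Mv₀² = Mgh.
Thus h = (1+k)v₀²/(2g) = 1.3 × 2.46² / (2 × 10) ≈ 0.393 m.

h ≈ 0.393 m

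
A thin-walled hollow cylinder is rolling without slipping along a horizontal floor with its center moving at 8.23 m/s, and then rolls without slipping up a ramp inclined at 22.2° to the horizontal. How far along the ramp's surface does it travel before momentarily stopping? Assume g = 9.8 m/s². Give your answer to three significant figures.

d ≈ 18.3 m

With I = MR², the ratio k = I/(MR²) is 1.
Pure rolling means v = ωR; then KE = ½Mv² + ½I(v/R)² = ½(1+k)Mv² = Mv².
Setting this equal to Mgh gives the vertical rise h = (1+k)v₀²/(2g) = 2×8.23²/(2×9.8) = 6.912 m.
The distance along the slope is d = h/sinθ = 6.912/sin22.2° ≈ 18.3 m.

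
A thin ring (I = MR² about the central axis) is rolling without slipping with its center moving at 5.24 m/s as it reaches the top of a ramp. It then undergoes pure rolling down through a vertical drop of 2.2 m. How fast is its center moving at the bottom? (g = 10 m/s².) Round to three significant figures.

v ≈ 7.03 m/s

Here I = MR², so the shape factor k = I/(MR²) = 1.
Pure rolling means v = ωR; then KE = ½Mv² + ½I(v/R)² = ½(1+k)Mv² = Mv².
Conserving energy between top and bottom: Mv² = Mv₀² + Mgh, hence v² = v₀² + 2gh/(1+k).
v = √(5.24² + 2×10×2.2/2) = √49.46 ≈ 7.03 m/s.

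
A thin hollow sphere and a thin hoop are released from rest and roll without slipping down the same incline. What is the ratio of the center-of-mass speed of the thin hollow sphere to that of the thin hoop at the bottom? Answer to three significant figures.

Each satisfies Mgh = ½(1+k)Mv² with k = I/(MR²), so v ∝ 1/√(1+k).
For the thin hollow sphere k = 2/3; for the thin hoop k = 1.
v₁/v₂ = √((1+k₂)/(1+k₁)) = √(2/1.667) ≈ 1.10.

v_ratio ≈ 1.10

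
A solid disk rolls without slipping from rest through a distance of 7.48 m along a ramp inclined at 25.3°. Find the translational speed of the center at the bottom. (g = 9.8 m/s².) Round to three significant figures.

v ≈ 6.46 m/s

With I = (1/2)MR², the ratio k = I/(MR²) is 0.5.
Since it rolls without slipping, ω = v/R and KE = ½Mv² + ½Iω² = ½(1+k)Mv² = (3/4)Mv².
The vertical drop is h = L sinθ = 7.48 × sin25.3° = 3.197 m.
Energy conservation: Mgh = (3/4)Mv², so v = √(2gh/(1+k)) = √(2 × 9.8 × 3.197 / 1.5) ≈ 6.46 m/s.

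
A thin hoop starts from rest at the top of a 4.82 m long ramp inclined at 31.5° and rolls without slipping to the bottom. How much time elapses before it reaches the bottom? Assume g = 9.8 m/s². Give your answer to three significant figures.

t ≈ 1.94 s

Here I = MR², so the shape factor k = I/(MR²) = 1.
Translational: Mg sinθ − f = Ma. Rotational about the CM: fR = Iα = kMRa, so f = kMa.
Hence a = g sinθ/(1+k) = 9.8×sin31.5°/2 = 2.56 m/s².
Starting from rest, L = ½at², so t = √(2L/a) = √(2×4.82/2.56) ≈ 1.94 s.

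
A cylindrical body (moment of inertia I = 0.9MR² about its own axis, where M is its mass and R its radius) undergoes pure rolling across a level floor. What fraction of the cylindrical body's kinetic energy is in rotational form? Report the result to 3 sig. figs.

The moment of inertia is 0.9MR², giving k ≡ I/(MR²) = 0.9.
Since ω = v/R, the translational part is ½Mv² and the rotational part is ½I(v/R)² = ½kMv²; the total is ½(1+k)Mv².
The rotational fraction is therefore k/(1+k) = 0.9/1.9 ≈ 0.474.

fraction ≈ 0.474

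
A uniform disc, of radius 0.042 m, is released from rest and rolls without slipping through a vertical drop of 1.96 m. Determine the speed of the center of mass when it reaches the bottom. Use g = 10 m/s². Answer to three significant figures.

With I = (1/2)MR², the ratio k = I/(MR²) is 0.5.
Since it rolls without slipping, ω = v/R and KE = ½Mv² + ½Iω² = ½(1+k)Mv² = (3/4)Mv².
Energy conservation: Mgh = (3/4)Mv², so v = √(2gh/(1+k)) = √(2 × 10 × 1.96 / 1.5) ≈ 5.11 m/s.

v ≈ 5.11 m/s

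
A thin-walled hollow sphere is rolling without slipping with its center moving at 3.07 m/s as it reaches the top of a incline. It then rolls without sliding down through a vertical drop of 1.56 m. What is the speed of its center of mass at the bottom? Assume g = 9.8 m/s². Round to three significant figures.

v ≈ 5.27 m/s

For this body I = (2/3)MR², i.e. k = I/(MR²) = 2/3.
The rolling condition ω = v/R makes the rotational term ½I(v/R)² = ½kMv², so KE_total = ½(1+k)Mv² = (5/6)Mv².
Energy conservation: (5/6)Mv₀² + Mgh = (5/6)Mv², so v² = v₀² + 2gh/(1+k).
v = √(3.07² + 2×9.8×1.56/1.667) = √27.77 ≈ 5.27 m/s.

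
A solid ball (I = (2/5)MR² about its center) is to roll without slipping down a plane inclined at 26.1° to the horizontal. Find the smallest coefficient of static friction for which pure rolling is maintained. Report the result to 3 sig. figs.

μ_min ≈ 0.140

For this body I = (2/5)MR², i.e. k = I/(MR²) = 0.4.
Newton's second law down the slope: Mg sinθ − f = Ma. The torque equation fR = Iα (with α = a/R) gives f = kMa.
These give a = g sinθ/(1+k) and the required friction f = kMg sinθ/(1+k).
With N = Mg cosθ, the no-slip condition f ≤ μN gives μ_min = f/N = k tanθ/(1+k).
μ_min = 0.4 × tan26.1° / 1.4 ≈ 0.140.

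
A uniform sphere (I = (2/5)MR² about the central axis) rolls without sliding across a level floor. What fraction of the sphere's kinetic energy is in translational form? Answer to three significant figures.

For this body I = (2/5)MR², i.e. k = I/(MR²) = 0.4.
Since ω = v/R, the translational part is ½Mv² and the rotational part is ½I(v/R)² = ½kMv²; the total is ½(1+k)Mv².
The translational fraction is therefore 1/(1+k) = 1/1.4 ≈ 0.714.

fraction ≈ 0.714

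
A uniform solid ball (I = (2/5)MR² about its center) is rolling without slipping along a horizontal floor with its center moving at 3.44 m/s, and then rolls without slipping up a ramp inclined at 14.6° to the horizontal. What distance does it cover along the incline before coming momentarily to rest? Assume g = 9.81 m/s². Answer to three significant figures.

d ≈ 3.35 m

Here I = (2/5)MR², so the shape factor k = I/(MR²) = 0.4.
The rolling condition ω = v/R makes the rotational term ½I(v/R)² = ½kMv², so KE_total = ½(1+k)Mv² = (7/10)Mv².
Setting this equal to Mgh gives the vertical rise h = (1+k)v₀²/(2g) = 1.4×3.44²/(2×9.81) = 0.8444 m.
The distance along the slope is d = h/sinθ = 0.8444/sin14.6° ≈ 3.35 m.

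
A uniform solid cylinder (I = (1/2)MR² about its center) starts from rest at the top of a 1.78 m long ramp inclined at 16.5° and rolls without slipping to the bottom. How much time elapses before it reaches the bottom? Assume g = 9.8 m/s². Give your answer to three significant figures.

The moment of inertia is (1/2)MR², giving k ≡ I/(MR²) = 0.5.
Along the incline Mg sinθ − f = Ma, and torque about the center fR = Iα = kMR²(a/R) gives f = kMa.
Hence a = g sinθ/(1+k) = 9.8×sin16.5°/1.5 = 1.856 m/s².
Starting from rest, L = ½at², so t = √(2L/a) = √(2×1.78/1.856) ≈ 1.39 s.

t ≈ 1.39 s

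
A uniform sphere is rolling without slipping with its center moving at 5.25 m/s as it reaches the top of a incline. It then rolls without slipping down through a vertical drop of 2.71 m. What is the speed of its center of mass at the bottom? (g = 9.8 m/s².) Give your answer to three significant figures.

The moment of inertia is (2/5)MR², giving k ≡ I/(MR²) = 0.4.
Rolling without slipping gives ω = v/R, so the total kinetic energy is ½Mv² + ½Iω² = ½(1+k)Mv² = (7/10)Mv².
Energy conservation: (7/10)Mv₀² + Mgh = (7/10)Mv², so v² = v₀² + 2gh/(1+k).
v = √(5.25² + 2×9.8×2.71/1.4) = √65.5 ≈ 8.09 m/s.

v ≈ 8.09 m/s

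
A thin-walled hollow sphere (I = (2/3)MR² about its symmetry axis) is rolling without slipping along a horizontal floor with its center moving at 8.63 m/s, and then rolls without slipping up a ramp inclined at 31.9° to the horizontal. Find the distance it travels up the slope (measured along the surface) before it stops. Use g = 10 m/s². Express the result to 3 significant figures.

d ≈ 11.7 m

For this body I = (2/3)MR², i.e. k = I/(MR²) = 2/3.
Since it rolls without slipping, ω = v/R and KE = ½Mv² + ½Iω² = ½(1+k)Mv² = (5/6)Mv².
Setting this equal to Mgh gives the vertical rise h = (1+k)v₀²/(2g) = 1.667×8.63²/(2×10) = 6.206 m.
The distance along the slope is d = h/sinθ = 6.206/sin31.9° ≈ 11.7 m.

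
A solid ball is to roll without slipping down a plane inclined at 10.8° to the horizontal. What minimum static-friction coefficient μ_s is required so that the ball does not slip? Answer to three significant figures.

μ_min ≈ 0.0545

The moment of inertia is (2/5)MR², giving k ≡ I/(MR²) = 0.4.
Newton's second law down the slope: Mg sinθ − f = Ma. The torque equation fR = Iα (with α = a/R) gives f = kMa.
These give a = g sinθ/(1+k) and the required friction f = kMg sinθ/(1+k).
The normal force is N = Mg cosθ, so μ_min = f/N = k tanθ/(1+k).
μ_min = 0.4 × tan10.8° / 1.4 ≈ 0.0545.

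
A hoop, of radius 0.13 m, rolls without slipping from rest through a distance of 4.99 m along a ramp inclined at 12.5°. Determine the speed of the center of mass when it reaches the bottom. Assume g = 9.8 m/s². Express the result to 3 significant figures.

v ≈ 3.25 m/s

For this body I = MR², i.e. k = I/(MR²) = 1.
Since it rolls without slipping, ω = v/R and KE = ½Mv² + ½Iω² = ½(1+k)Mv² = Mv².
The vertical drop is h = L sinθ = 4.99 × sin12.5° = 1.08 m.
Setting Mgh = Mv² gives v = √(2gh/(1+k)) = √(2·9.8·1.08/2) ≈ 3.25 m/s.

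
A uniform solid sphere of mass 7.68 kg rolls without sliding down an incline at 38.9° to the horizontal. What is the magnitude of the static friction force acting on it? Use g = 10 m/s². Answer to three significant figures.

The moment of inertia is (2/5)MR², giving k ≡ I/(MR²) = 0.4.
Newton's second law down the slope: Mg sinθ − f = Ma. The torque equation fR = Iα (with α = a/R) gives f = kMa.
Combining, a = g sinθ/(1+k) and f = kMa = kMg sinθ/(1+k).
f = 0.4 × 7.68 × 10 × sin38.9° / 1.4 ≈ 13.8 N.

f ≈ 13.8 N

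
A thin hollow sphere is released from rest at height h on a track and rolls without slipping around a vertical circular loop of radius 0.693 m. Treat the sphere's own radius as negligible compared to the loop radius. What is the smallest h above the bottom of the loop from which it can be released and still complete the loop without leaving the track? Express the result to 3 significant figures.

h_min ≈ 1.96 m

Here I = (2/3)MR², so the shape factor k = I/(MR²) = 2/3.
At the top, contact is just lost when gravity alone supplies the centripetal force: Mg = Mv_top²/r, i.e. v_top² = gr.
With ω = v/R, the kinetic energy at speed v is ½(1+k)Mv² = (5/6)Mv².
Energy conservation from release (height h) to the top (height 2r): Mgh = Mg(2r) + (5/6)M·gr.
Thus h_min = 2r + (1+k)r/2 = r(2 + 1.667/2) = 0.693 × 2.833 ≈ 1.96 m.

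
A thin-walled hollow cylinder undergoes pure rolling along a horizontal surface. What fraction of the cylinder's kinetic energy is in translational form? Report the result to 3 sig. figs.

fraction ≈ 0.500

The moment of inertia is MR², giving k ≡ I/(MR²) = 1.
Since ω = v/R, the translational part is ½Mv² and the rotational part is ½I(v/R)² = ½kMv²; the total is ½(1+k)Mv².
The translational fraction is therefore 1/(1+k) = 1/2 ≈ 0.500.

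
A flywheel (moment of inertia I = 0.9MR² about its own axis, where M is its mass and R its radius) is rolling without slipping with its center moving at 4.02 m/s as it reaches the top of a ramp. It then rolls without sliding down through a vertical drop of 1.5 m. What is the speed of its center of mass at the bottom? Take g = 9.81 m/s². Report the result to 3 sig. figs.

v ≈ 5.63 m/s

The moment of inertia is 0.9MR², giving k ≡ I/(MR²) = 0.9.
Rolling without slipping gives ω = v/R, so the total kinetic energy is ½Mv² + ½Iω² = ½(1+k)Mv² = (19/20)Mv².
Conserving energy between top and bottom: (19/20)Mv² = (19/20)Mv₀² + Mgh, hence v² = v₀² + 2gh/(1+k).
v = √(4.02² + 2×9.81×1.5/1.9) = √31.65 ≈ 5.63 m/s.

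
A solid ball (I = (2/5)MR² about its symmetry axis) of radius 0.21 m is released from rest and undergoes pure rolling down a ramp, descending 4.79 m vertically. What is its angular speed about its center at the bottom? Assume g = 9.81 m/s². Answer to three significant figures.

Here I = (2/5)MR², so the shape factor k = I/(MR²) = 0.4.
The rolling condition ω = v/R makes the rotational term ½I(v/R)² = ½kMv², so KE_total = ½(1+k)Mv² = (7/10)Mv².
Energy conservation Mgh = ½(1+k)Mv² gives v = √(2gh/(1+k)) = √(2 × 9.81 × 4.79 / 1.4) = 8.193 m/s.
The angular speed follows from ω = v/R = 8.193/0.21 ≈ 39.0 rad/s.

ω ≈ 39.0 rad/s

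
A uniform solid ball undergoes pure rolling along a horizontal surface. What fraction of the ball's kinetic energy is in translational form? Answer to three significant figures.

For this body I = (2/5)MR², i.e. k = I/(MR²) = 0.4.
Since ω = v/R, the translational part is ½Mv² and the rotational part is ½I(v/R)² = ½kMv²; the total is ½(1+k)Mv².
The translational fraction is therefore 1/(1+k) = 1/1.4 ≈ 0.714.

fraction ≈ 0.714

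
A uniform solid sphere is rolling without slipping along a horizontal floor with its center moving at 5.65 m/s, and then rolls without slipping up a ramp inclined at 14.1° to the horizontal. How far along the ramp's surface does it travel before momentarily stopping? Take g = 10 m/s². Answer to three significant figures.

d ≈ 9.17 m

For this body I = (2/5)MR², i.e. k = I/(MR²) = 0.4.
The rolling condition ω = v/R makes the rotational term ½I(v/R)² = ½kMv², so KE_total = ½(1+k)Mv² = (7/10)Mv².
Setting this equal to Mgh gives the vertical rise h = (1+k)v₀²/(2g) = 1.4×5.65²/(2×10) = 2.235 m.
Along the incline, d = h/sinθ = 2.235/sin14.1° ≈ 9.17 m.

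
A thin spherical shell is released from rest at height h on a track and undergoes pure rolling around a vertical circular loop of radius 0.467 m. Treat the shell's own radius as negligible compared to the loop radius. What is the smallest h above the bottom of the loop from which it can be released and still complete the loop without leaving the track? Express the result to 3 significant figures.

h_min ≈ 1.32 m

The moment of inertia is (2/3)MR², giving k ≡ I/(MR²) = 2/3.
At the top, contact is just lost when gravity alone supplies the centripetal force: Mg = Mv_top²/r, i.e. v_top² = gr.
With ω = v/R, the kinetic energy at speed v is ½(1+k)Mv² = (5/6)Mv².
Energy conservation from release (height h) to the top (height 2r): Mgh = Mg(2r) + (5/6)M·gr.
Thus h_min = 2r + (1+k)r/2 = r(2 + 1.667/2) = 0.467 × 2.833 ≈ 1.32 m.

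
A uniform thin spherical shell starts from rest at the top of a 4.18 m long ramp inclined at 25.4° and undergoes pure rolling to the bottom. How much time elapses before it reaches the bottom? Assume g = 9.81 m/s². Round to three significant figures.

For this body I = (2/3)MR², i.e. k = I/(MR²) = 2/3.
Along the incline Mg sinθ − f = Ma, and torque about the center fR = Iα = kMR²(a/R) gives f = kMa.
Hence a = g sinθ/(1+k) = 9.81×sin25.4°/1.667 = 2.525 m/s².
With constant a from rest, t = √(2L/a) = √(2·4.18/2.525) ≈ 1.82 s.

t ≈ 1.82 s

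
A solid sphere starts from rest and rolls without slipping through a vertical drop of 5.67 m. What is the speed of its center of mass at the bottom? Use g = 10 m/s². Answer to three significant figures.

Here I = (2/5)MR², so the shape factor k = I/(MR²) = 0.4.
The rolling condition ω = v/R makes the rotational term ½I(v/R)² = ½kMv², so KE_total = ½(1+k)Mv² = (7/10)Mv².
Energy conservation: Mgh = (7/10)Mv², so v = √(2gh/(1+k)) = √(2 × 10 × 5.67 / 1.4) ≈ 9.00 m/s.

v ≈ 9.00 m/s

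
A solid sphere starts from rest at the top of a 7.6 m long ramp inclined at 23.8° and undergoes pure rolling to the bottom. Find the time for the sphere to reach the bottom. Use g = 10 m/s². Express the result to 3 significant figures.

For this body I = (2/5)MR², i.e. k = I/(MR²) = 0.4.
Along the incline Mg sinθ − f = Ma, and torque about the center fR = Iα = kMR²(a/R) gives f = kMa.
Hence a = g sinθ/(1+k) = 10×sin23.8°/1.4 = 2.882 m/s².
With constant a from rest, t = √(2L/a) = √(2·7.6/2.882) ≈ 2.30 s.

t ≈ 2.30 s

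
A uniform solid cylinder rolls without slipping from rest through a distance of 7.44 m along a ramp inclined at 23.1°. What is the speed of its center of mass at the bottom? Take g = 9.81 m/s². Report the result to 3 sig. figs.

Here I = (1/2)MR², so the shape factor k = I/(MR²) = 0.5.
Since it rolls without slipping, ω = v/R and KE = ½Mv² + ½Iω² = ½(1+k)Mv² = (3/4)Mv².
The vertical drop is h = L sinθ = 7.44 × sin23.1° = 2.919 m.
Energy conservation: Mgh = (3/4)Mv², so v = √(2gh/(1+k)) = √(2 × 9.81 × 2.919 / 1.5) ≈ 6.18 m/s.

v ≈ 6.18 m/s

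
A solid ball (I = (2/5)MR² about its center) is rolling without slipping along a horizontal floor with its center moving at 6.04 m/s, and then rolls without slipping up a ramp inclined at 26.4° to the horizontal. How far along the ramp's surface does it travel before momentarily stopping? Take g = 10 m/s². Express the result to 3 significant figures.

d ≈ 5.74 m

The moment of inertia is (2/5)MR², giving k ≡ I/(MR²) = 0.4.
The rolling condition ω = v/R makes the rotational term ½I(v/R)² = ½kMv², so KE_total = ½(1+k)Mv² = (7/10)Mv².
Setting this equal to Mgh gives the vertical rise h = (1+k)v₀²/(2g) = 1.4×6.04²/(2×10) = 2.554 m.
The distance along the slope is d = h/sinθ = 2.554/sin26.4° ≈ 5.74 m.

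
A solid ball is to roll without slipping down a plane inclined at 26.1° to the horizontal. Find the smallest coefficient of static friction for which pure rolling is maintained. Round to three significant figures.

μ_min ≈ 0.140

With I = (2/5)MR², the ratio k = I/(MR²) is 0.4.
Translational: Mg sinθ − f = Ma. Rotational about the CM: fR = Iα = kMRa, so f = kMa.
These give a = g sinθ/(1+k) and the required friction f = kMg sinθ/(1+k).
The normal force is N = Mg cosθ, so μ_min = f/N = k tanθ/(1+k).
μ_min = 0.4 × tan26.1° / 1.4 ≈ 0.140.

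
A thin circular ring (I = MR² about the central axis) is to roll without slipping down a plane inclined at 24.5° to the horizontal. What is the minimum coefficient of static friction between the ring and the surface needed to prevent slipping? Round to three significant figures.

μ_min ≈ 0.228

Here I = MR², so the shape factor k = I/(MR²) = 1.
Along the incline Mg sinθ − f = Ma, and torque about the center fR = Iα = kMR²(a/R) gives f = kMa.
These give a = g sinθ/(1+k) and the required friction f = kMg sinθ/(1+k).
The normal force is N = Mg cosθ, so μ_min = f/N = k tanθ/(1+k).
μ_min = 1 × tan24.5° / 2 ≈ 0.228.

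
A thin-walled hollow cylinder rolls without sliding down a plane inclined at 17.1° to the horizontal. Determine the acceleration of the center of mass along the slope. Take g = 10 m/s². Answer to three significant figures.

a ≈ 1.47 m/s²

The moment of inertia is MR², giving k ≡ I/(MR²) = 1.
Along the incline Mg sinθ − f = Ma, and torque about the center fR = Iα = kMR²(a/R) gives f = kMa.
Eliminating f: Mg sinθ = (1+k)Ma, so a = g sinθ/(1+k) = 10 × sin17.1° / 2 ≈ 1.47 m/s².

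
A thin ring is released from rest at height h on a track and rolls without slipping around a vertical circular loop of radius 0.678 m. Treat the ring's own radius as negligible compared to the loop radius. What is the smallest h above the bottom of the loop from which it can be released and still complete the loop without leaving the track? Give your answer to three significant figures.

h_min ≈ 2.03 m

With I = MR², the ratio k = I/(MR²) is 1.
At the top, contact is just lost when gravity alone supplies the centripetal force: Mg = Mv_top²/r, i.e. v_top² = gr.
With ω = v/R, the kinetic energy at speed v is ½(1+k)Mv² = Mv².
Energy conservation from release (height h) to the top (height 2r): Mgh = Mg(2r) + M·gr.
Thus h_min = 2r + (1+k)r/2 = r(2 + 2/2) = 0.678 × 3 ≈ 2.03 m.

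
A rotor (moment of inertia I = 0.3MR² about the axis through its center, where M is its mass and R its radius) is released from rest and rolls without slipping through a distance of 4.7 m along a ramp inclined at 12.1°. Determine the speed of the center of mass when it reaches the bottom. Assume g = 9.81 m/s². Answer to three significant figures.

v ≈ 3.86 m/s

The moment of inertia is 0.3MR², giving k ≡ I/(MR²) = 0.3.
Rolling without slipping gives ω = v/R, so the total kinetic energy is ½Mv² + ½Iω² = ½(1+k)Mv² = (13/20)Mv².
The vertical drop is h = L sinθ = 4.7 × sin12.1° = 0.9852 m.
Setting Mgh = (13/20)Mv² gives v = √(2gh/(1+k)) = √(2·9.81·0.9852/1.3) ≈ 3.86 m/s.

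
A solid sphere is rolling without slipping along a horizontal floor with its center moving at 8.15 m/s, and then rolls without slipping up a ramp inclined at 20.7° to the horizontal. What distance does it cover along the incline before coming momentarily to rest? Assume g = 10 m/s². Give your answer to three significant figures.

Here I = (2/5)MR², so the shape factor k = I/(MR²) = 0.4.
Rolling without slipping gives ω = v/R, so the total kinetic energy is ½Mv² + ½Iω² = ½(1+k)Mv² = (7/10)Mv².
Setting this equal to Mgh gives the vertical rise h = (1+k)v₀²/(2g) = 1.4×8.15²/(2×10) = 4.65 m.
The distance along the slope is d = h/sinθ = 4.65/sin20.7° ≈ 13.2 m.

d ≈ 13.2 m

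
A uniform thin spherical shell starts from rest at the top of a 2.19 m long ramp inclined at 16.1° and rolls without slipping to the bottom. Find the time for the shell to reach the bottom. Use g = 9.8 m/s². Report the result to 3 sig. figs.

t ≈ 1.64 s

Here I = (2/3)MR², so the shape factor k = I/(MR²) = 2/3.
Along the incline Mg sinθ − f = Ma, and torque about the center fR = Iα = kMR²(a/R) gives f = kMa.
Hence a = g sinθ/(1+k) = 9.8×sin16.1°/1.667 = 1.631 m/s².
Starting from rest, L = ½at², so t = √(2L/a) = √(2×2.19/1.631) ≈ 1.64 s.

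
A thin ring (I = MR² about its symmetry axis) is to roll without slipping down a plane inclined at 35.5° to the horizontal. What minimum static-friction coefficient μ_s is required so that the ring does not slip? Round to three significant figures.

μ_min ≈ 0.357

Here I = MR², so the shape factor k = I/(MR²) = 1.
Translational: Mg sinθ − f = Ma. Rotational about the CM: fR = Iα = kMRa, so f = kMa.
These give a = g sinθ/(1+k) and the required friction f = kMg sinθ/(1+k).
With N = Mg cosθ, the no-slip condition f ≤ μN gives μ_min = f/N = k tanθ/(1+k).
μ_min = 1 × tan35.5° / 2 ≈ 0.357.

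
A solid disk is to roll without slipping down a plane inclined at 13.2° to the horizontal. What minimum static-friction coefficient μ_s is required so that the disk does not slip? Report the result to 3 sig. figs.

μ_min ≈ 0.0782

The moment of inertia is (1/2)MR², giving k ≡ I/(MR²) = 0.5.
Newton's second law down the slope: Mg sinθ − f = Ma. The torque equation fR = Iα (with α = a/R) gives f = kMa.
These give a = g sinθ/(1+k) and the required friction f = kMg sinθ/(1+k).
The normal force is N = Mg cosθ, so μ_min = f/N = k tanθ/(1+k).
μ_min = 0.5 × tan13.2° / 1.5 ≈ 0.0782.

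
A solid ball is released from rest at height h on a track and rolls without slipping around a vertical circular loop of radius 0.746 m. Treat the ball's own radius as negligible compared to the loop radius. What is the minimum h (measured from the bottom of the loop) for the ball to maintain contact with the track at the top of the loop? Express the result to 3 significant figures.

h_min ≈ 2.01 m

The moment of inertia is (2/5)MR², giving k ≡ I/(MR²) = 0.4.
At the top, contact is just lost when gravity alone supplies the centripetal force: Mg = Mv_top²/r, i.e. v_top² = gr.
With ω = v/R, the kinetic energy at speed v is ½(1+k)Mv² = (7/10)Mv².
Energy conservation from release (height h) to the top (height 2r): Mgh = Mg(2r) + (7/10)M·gr.
Thus h_min = 2r + (1+k)r/2 = r(2 + 1.4/2) = 0.746 × 2.7 ≈ 2.01 m.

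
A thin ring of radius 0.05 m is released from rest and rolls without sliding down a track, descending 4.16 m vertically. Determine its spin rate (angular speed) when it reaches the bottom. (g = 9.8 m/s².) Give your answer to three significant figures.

ω ≈ 128 rad/s

Here I = MR², so the shape factor k = I/(MR²) = 1.
Rolling without slipping gives ω = v/R, so the total kinetic energy is ½Mv² + ½Iω² = ½(1+k)Mv² = Mv².
Energy conservation Mgh = ½(1+k)Mv² gives v = √(2gh/(1+k)) = √(2 × 9.8 × 4.16 / 2) = 6.385 m/s.
The angular speed follows from ω = v/R = 6.385/0.05 ≈ 128 rad/s.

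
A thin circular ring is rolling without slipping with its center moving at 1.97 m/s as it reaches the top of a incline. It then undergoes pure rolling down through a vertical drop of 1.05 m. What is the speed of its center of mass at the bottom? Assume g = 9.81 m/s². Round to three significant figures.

For this body I = MR², i.e. k = I/(MR²) = 1.
The rolling condition ω = v/R makes the rotational term ½I(v/R)² = ½kMv², so KE_total = ½(1+k)Mv² = Mv².
Conserving energy between top and bottom: Mv² = Mv₀² + Mgh, hence v² = v₀² + 2gh/(1+k).
v = √(1.97² + 2×9.81×1.05/2) = √14.18 ≈ 3.77 m/s.

v ≈ 3.77 m/s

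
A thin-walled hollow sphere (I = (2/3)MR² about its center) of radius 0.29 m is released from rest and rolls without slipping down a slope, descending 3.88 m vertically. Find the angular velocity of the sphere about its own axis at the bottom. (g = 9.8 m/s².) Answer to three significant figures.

ω ≈ 23.3 rad/s

With I = (2/3)MR², the ratio k = I/(MR²) is 2/3.
Since it rolls without slipping, ω = v/R and KE = ½Mv² + ½Iω² = ½(1+k)Mv² = (5/6)Mv².
Energy conservation Mgh = ½(1+k)Mv² gives v = √(2gh/(1+k)) = √(2 × 9.8 × 3.88 / 1.667) = 6.755 m/s.
Then ω = v/R = 6.755 / 0.29 ≈ 23.3 rad/s.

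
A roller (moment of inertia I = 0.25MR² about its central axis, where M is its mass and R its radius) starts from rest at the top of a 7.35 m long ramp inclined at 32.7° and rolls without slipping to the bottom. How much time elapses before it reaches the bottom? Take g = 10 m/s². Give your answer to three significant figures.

t ≈ 1.84 s

With I = 0.25MR², the ratio k = I/(MR²) is 0.25.
Translational: Mg sinθ − f = Ma. Rotational about the CM: fR = Iα = kMRa, so f = kMa.
Hence a = g sinθ/(1+k) = 10×sin32.7°/1.25 = 4.322 m/s².
Starting from rest, L = ½at², so t = √(2L/a) = √(2×7.35/4.322) ≈ 1.84 s.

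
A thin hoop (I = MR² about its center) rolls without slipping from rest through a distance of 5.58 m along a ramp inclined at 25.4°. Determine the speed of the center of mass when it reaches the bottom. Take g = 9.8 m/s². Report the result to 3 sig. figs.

v ≈ 4.84 m/s

Here I = MR², so the shape factor k = I/(MR²) = 1.
The rolling condition ω = v/R makes the rotational term ½I(v/R)² = ½kMv², so KE_total = ½(1+k)Mv² = Mv².
The vertical drop is h = L sinθ = 5.58 × sin25.4° = 2.393 m.
Energy conservation: Mgh = Mv², so v = √(2gh/(1+k)) = √(2 × 9.8 × 2.393 / 2) ≈ 4.84 m/s.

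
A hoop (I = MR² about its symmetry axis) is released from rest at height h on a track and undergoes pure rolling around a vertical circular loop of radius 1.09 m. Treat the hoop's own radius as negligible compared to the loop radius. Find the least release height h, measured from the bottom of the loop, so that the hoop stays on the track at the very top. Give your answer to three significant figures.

h_min ≈ 3.27 m

Here I = MR², so the shape factor k = I/(MR²) = 1.
At the top of the loop, the minimum-contact condition is Mg = Mv_top²/r, so v_top² = gr.
With ω = v/R, the kinetic energy at speed v is ½(1+k)Mv² = Mv².
Energy conservation from release (height h) to the top (height 2r): Mgh = Mg(2r) + M·gr.
Thus h_min = 2r + (1+k)r/2 = r(2 + 2/2) = 1.09 × 3 ≈ 3.27 m.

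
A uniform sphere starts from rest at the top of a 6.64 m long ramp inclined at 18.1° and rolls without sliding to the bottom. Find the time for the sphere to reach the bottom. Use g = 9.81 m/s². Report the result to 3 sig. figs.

t ≈ 2.47 s

For this body I = (2/5)MR², i.e. k = I/(MR²) = 0.4.
Along the incline Mg sinθ − f = Ma, and torque about the center fR = Iα = kMR²(a/R) gives f = kMa.
Hence a = g sinθ/(1+k) = 9.81×sin18.1°/1.4 = 2.177 m/s².
Starting from rest, L = ½at², so t = √(2L/a) = √(2×6.64/2.177) ≈ 2.47 s.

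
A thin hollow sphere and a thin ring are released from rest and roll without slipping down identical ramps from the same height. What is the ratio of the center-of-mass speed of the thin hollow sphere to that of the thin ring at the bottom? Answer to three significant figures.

Each satisfies Mgh = ½(1+k)Mv² with k = I/(MR²), so v ∝ 1/√(1+k).
For the thin hollow sphere k = 2/3; for the thin ring k = 1.
v₁/v₂ = √((1+k₂)/(1+k₁)) = √(2/1.667) ≈ 1.10.

v_ratio ≈ 1.10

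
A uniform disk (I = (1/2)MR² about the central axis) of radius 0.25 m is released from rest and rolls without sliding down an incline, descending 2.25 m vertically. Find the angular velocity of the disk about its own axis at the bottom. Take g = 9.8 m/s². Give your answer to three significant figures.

ω ≈ 21.7 rad/s

With I = (1/2)MR², the ratio k = I/(MR²) is 0.5.
The rolling condition ω = v/R makes the rotational term ½I(v/R)² = ½kMv², so KE_total = ½(1+k)Mv² = (3/4)Mv².
Energy conservation Mgh = ½(1+k)Mv² gives v = √(2gh/(1+k)) = √(2 × 9.8 × 2.25 / 1.5) = 5.422 m/s.
The angular speed follows from ω = v/R = 5.422/0.25 ≈ 21.7 rad/s.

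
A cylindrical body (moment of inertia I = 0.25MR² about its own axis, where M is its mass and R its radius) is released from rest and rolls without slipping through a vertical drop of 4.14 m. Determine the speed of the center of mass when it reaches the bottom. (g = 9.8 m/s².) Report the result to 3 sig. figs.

v ≈ 8.06 m/s

With I = 0.25MR², the ratio k = I/(MR²) is 0.25.
Since it rolls without slipping, ω = v/R and KE = ½Mv² + ½Iω² = ½(1+k)Mv² = (5/8)Mv².
Energy conservation: Mgh = (5/8)Mv², so v = √(2gh/(1+k)) = √(2 × 9.8 × 4.14 / 1.25) ≈ 8.06 m/s.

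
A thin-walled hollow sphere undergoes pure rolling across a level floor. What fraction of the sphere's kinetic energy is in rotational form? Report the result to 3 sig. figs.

For this body I = (2/3)MR², i.e. k = I/(MR²) = 2/3.
With ω = v/R, KE_trans = ½Mv² and KE_rot = ½Iω² = ½kMv², so KE_total = ½(1+k)Mv².
The rotational fraction is therefore k/(1+k) = (2/3)/1.667 ≈ 0.400.

fraction ≈ 0.400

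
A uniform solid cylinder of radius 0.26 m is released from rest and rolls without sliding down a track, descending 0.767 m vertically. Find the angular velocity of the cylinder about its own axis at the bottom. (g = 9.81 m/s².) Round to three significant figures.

Here I = (1/2)MR², so the shape factor k = I/(MR²) = 0.5.
The rolling condition ω = v/R makes the rotational term ½I(v/R)² = ½kMv², so KE_total = ½(1+k)Mv² = (3/4)Mv².
Energy conservation Mgh = ½(1+k)Mv² gives v = √(2gh/(1+k)) = √(2 × 9.81 × 0.767 / 1.5) = 3.167 m/s.
Then ω = v/R = 3.167 / 0.26 ≈ 12.2 rad/s.

ω ≈ 12.2 rad/s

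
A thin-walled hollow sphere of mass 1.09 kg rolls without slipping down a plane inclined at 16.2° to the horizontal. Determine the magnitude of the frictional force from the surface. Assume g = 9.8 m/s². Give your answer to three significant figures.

Here I = (2/3)MR², so the shape factor k = I/(MR²) = 2/3.
Translational: Mg sinθ − f = Ma. Rotational about the CM: fR = Iα = kMRa, so f = kMa.
Combining, a = g sinθ/(1+k) and f = kMa = kMg sinθ/(1+k).
f = (2/3) × 1.09 × 9.8 × sin16.2° / 1.667 ≈ 1.19 N.

f ≈ 1.19 N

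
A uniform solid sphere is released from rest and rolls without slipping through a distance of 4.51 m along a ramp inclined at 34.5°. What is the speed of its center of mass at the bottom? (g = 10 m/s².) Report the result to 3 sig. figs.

Here I = (2/5)MR², so the shape factor k = I/(MR²) = 0.4.
The rolling condition ω = v/R makes the rotational term ½I(v/R)² = ½kMv², so KE_total = ½(1+k)Mv² = (7/10)Mv².
The vertical drop is h = L sinθ = 4.51 × sin34.5° = 2.554 m.
Energy conservation: Mgh = (7/10)Mv², so v = √(2gh/(1+k)) = √(2 × 10 × 2.554 / 1.4) ≈ 6.04 m/s.

v ≈ 6.04 m/s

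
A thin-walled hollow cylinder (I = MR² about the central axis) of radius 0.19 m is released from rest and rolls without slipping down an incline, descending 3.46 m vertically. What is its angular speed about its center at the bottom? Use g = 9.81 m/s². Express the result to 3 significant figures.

With I = MR², the ratio k = I/(MR²) is 1.
The rolling condition ω = v/R makes the rotational term ½I(v/R)² = ½kMv², so KE_total = ½(1+k)Mv² = Mv².
Energy conservation Mgh = ½(1+k)Mv² gives v = √(2gh/(1+k)) = √(2 × 9.81 × 3.46 / 2) = 5.826 m/s.
The angular speed follows from ω = v/R = 5.826/0.19 ≈ 30.7 rad/s.

ω ≈ 30.7 rad/s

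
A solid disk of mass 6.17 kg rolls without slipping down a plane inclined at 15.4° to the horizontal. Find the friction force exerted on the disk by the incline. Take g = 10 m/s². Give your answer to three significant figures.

f ≈ 5.46 N

For this body I = (1/2)MR², i.e. k = I/(MR²) = 0.5.
Newton's second law down the slope: Mg sinθ − f = Ma. The torque equation fR = Iα (with α = a/R) gives f = kMa.
Combining, a = g sinθ/(1+k) and f = kMa = kMg sinθ/(1+k).
f = 0.5 × 6.17 × 10 × sin15.4° / 1.5 ≈ 5.46 N.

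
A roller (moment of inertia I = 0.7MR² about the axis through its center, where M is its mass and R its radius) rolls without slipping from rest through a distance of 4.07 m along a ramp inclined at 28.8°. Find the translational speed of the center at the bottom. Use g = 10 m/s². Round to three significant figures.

v ≈ 4.80 m/s

For this body I = 0.7MR², i.e. k = I/(MR²) = 0.7.
The rolling condition ω = v/R makes the rotational term ½I(v/R)² = ½kMv², so KE_total = ½(1+k)Mv² = (17/20)Mv².
The vertical drop is h = L sinθ = 4.07 × sin28.8° = 1.961 m.
Setting Mgh = (17/20)Mv² gives v = √(2gh/(1+k)) = √(2·10·1.961/1.7) ≈ 4.80 m/s.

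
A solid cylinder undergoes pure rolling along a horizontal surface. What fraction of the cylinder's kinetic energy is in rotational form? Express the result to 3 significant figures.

With I = (1/2)MR², the ratio k = I/(MR²) is 0.5.
With ω = v/R, KE_trans = ½Mv² and KE_rot = ½Iω² = ½kMv², so KE_total = ½(1+k)Mv².
The rotational fraction is therefore k/(1+k) = 0.5/1.5 ≈ 0.333.

fraction ≈ 0.333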